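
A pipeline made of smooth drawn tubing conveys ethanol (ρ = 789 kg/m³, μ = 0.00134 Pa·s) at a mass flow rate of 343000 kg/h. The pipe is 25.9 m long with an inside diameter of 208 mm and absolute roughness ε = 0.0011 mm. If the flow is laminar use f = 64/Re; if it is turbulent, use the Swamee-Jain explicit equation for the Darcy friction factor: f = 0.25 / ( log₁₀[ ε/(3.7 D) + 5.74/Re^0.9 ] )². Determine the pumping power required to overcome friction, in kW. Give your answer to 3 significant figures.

ṁ = 343000 kg/h = 343000/3600 = 95.28 kg/s.
A = πD²/4 = π(0.208)²/4 = 0.03398 m²; mean velocity V = ṁ/(ρA) = 95.28/(789 · 0.03398) = 3.554 m/s.
Reynolds number Re = ρVD/μ = 789 · 3.554 · 0.208 / 0.00134 = 4.352e+05.
Re > 4000 → turbulent. Relative roughness ε/D = 1.1e-06/0.208 = 5.29e-06. Swamee-Jain: f = 0.25/(log₁₀[5.29e-06/3.7 + 5.74/4.352e+05^0.9])² = 0.25/(log₁₀[1.43e-06 + 4.83e-05])² = 0.25/(-4.303)² = 0.0135.
Darcy-Weisbach: ΔP = f(L/D)(ρV²/2) = 0.0135·(25.9/0.208)·(789·3.554²/2) = 0.0135·124.5·4982 = 8376 Pa.
Q = ṁ/ρ = 95.28/789 = 0.1208 m³/s.
Pumping power P = QΔP = 0.1208·8376 = 1011 W = 1.01 kW.

P ≈ 1.01 kW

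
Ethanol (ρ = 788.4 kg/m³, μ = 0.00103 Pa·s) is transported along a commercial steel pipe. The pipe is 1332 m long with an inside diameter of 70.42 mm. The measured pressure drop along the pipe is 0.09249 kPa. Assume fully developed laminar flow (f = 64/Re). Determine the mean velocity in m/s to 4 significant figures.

V ≈ 0.01045 m/s

For laminar flow, f = 64/Re with Re = ρVD/μ, so Darcy-Weisbach reduces to ΔP = 32μLV/D². Solving for V: V = ΔP·D²/(32μL) = 92.49·(0.07042)²/(32·0.00103·1332) = 0.01045 m/s.
Check: Re = ρVD/μ = 788.4·0.01045·0.07042/0.00103 = 563.1 < 2300, so the laminar assumption holds.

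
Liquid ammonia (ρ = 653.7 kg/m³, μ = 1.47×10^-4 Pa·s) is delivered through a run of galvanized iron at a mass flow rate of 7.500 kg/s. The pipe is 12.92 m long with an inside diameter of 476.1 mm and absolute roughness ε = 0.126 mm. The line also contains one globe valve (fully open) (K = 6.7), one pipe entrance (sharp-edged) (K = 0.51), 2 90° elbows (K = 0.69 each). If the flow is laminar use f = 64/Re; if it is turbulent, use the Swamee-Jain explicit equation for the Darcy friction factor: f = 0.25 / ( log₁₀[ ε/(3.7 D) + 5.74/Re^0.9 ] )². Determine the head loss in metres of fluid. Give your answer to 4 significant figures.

h_f ≈ 0.001924 m

A = πD²/4 = π(0.4761)²/4 = 0.178 m²; mean velocity V = ṁ/(ρA) = 7.5/(653.7 · 0.178) = 0.06445 m/s.
Reynolds number Re = ρVD/μ = 653.7 · 0.06445 · 0.4761 / 0.000147 = 1.364e+05.
Re > 4000 → turbulent. Relative roughness ε/D = 0.000126/0.4761 = 0.000265. Swamee-Jain: f = 0.25/(log₁₀[0.000265/3.7 + 5.74/1.364e+05^0.9])² = 0.25/(log₁₀[7.15e-05 + 0.000137])² = 0.25/(-3.68)² = 0.01846.
Total minor-loss coefficient ΣK = 1·6.7 + 1·0.51 + 2·0.69 = 8.59.
ΔP = [f·L/D + ΣK]·(ρV²/2) = [0.01846·12.92/0.4761 + 8.59]·(653.7·0.06445²/2) = [0.5009 + 8.59]·1.358 = 12.34 Pa.
Head loss h_f = ΔP/(ρg) = 12.34/(653.7·9.81) = 0.001924 m.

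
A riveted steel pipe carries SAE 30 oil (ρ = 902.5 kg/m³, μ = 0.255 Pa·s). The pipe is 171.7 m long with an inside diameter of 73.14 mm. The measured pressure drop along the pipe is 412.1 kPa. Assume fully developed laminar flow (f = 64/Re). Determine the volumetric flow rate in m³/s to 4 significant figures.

Q ≈ 0.006611 m³/s

For laminar flow, f = 64/Re with Re = ρVD/μ, so Darcy-Weisbach reduces to ΔP = 32μLV/D². Solving for V: V = ΔP·D²/(32μL) = 4.121e+05·(0.07314)²/(32·0.255·171.7) = 1.573 m/s.
Check: Re = ρVD/μ = 902.5·1.573·0.07314/0.255 = 407.3 < 2300, so the laminar assumption holds.
Q = V·A = 1.573·(π/4·0.07314²) = 0.006611 m³/s = 0.006611 m³/s.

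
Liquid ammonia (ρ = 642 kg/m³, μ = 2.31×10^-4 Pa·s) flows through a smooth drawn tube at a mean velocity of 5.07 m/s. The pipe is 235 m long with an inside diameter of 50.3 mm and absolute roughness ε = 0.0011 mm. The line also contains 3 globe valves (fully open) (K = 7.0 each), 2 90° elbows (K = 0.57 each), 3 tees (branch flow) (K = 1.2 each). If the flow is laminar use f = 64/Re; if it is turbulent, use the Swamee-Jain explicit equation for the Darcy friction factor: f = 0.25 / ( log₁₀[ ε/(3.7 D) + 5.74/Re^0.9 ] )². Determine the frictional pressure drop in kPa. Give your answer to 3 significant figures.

ΔP ≈ 703 kPa

Reynolds number Re = ρVD/μ = 642 · 5.07 · 0.0503 / 0.000231 = 7.088e+05.
Re > 4000 → turbulent. Relative roughness ε/D = 1.1e-06/0.0503 = 2.19e-05. Swamee-Jain: f = 0.25/(log₁₀[2.19e-05/3.7 + 5.74/7.088e+05^0.9])² = 0.25/(log₁₀[5.91e-06 + 3.12e-05])² = 0.25/(-4.431)² = 0.01273.
Total minor-loss coefficient ΣK = 3·7 + 2·0.57 + 3·1.2 = 25.7.
ΔP = [f·L/D + ΣK]·(ρV²/2) = [0.01273·235/0.0503 + 25.7]·(642·5.07²/2) = [59.49 + 25.7]·8251 = 7.032e+05 Pa.
ΔP = 7.032e+05 Pa = 703 kPa.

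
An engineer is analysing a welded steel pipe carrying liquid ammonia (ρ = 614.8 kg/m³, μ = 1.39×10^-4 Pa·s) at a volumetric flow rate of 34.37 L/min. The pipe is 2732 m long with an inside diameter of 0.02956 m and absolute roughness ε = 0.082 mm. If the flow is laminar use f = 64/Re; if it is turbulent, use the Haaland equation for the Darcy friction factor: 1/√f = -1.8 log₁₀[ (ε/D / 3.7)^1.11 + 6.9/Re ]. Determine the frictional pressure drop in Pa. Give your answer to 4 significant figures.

Q = 34.37 L/min = 34.37/60000 = 0.0005728 m³/s.
Cross-sectional area A = πD²/4 = π(0.02956)²/4 = 0.0006863 m²; mean velocity V = Q/A = 0.0005728/0.0006863 = 0.8347 m/s.
Reynolds number Re = ρVD/μ = 614.8 · 0.8347 · 0.02956 / 0.000139 = 1.091e+05.
Re > 4000 → turbulent. Relative roughness ε/D = 8.2e-05/0.02956 = 0.00277. Haaland: 1/√f = -1.8 log₁₀[(0.00277/3.7)^1.11 + 6.9/1.091e+05] = -1.8 log₁₀[0.00034 + 6.32e-05] = 6.111, so f = 0.02678.
Darcy-Weisbach: ΔP = f(L/D)(ρV²/2) = 0.02678·(2732/0.02956)·(614.8·0.8347²/2) = 0.02678·9.242e+04·214.2 = 5.301e+05 Pa.

ΔP ≈ 530100 Pa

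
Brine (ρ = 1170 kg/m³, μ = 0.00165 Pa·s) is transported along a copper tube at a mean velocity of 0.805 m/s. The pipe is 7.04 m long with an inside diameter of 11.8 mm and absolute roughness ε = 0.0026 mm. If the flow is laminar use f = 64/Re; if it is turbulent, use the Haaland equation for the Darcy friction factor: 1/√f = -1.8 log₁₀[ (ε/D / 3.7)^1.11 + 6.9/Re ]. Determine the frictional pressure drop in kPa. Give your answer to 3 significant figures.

Reynolds number Re = ρVD/μ = 1170 · 0.805 · 0.0118 / 0.00165 = 6736.
Re > 4000 → turbulent. Relative roughness ε/D = 2.6e-06/0.0118 = 0.00022. Haaland: 1/√f = -1.8 log₁₀[(0.00022/3.7)^1.11 + 6.9/6736] = -1.8 log₁₀[2.04e-05 + 0.00102] = 5.366, so f = 0.03473.
Darcy-Weisbach: ΔP = f(L/D)(ρV²/2) = 0.03473·(7.04/0.0118)·(1170·0.805²/2) = 0.03473·596.6·379.1 = 7856 Pa.
ΔP = 7856 Pa = 7.86 kPa.

ΔP ≈ 7.86 kPa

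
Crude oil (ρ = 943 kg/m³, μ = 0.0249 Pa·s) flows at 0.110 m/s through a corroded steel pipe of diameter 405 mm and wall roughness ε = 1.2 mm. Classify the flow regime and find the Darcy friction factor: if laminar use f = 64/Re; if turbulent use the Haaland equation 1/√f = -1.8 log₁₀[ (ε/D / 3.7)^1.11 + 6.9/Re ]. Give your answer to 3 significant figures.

Re = ρVD/μ = 943·0.11·0.405/0.0249 = 1687.
Re < 2300 → laminar, so f = 64/Re = 0.03793 (roughness is irrelevant in laminar flow).

f ≈ 0.0379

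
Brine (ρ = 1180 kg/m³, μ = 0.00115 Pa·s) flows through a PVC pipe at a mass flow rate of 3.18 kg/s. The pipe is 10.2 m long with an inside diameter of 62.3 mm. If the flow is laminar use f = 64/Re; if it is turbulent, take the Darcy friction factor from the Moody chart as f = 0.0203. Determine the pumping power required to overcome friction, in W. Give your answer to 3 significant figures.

P ≈ 4.13 W

A = πD²/4 = π(0.0623)²/4 = 0.003048 m²; mean velocity V = ṁ/(ρA) = 3.18/(1180 · 0.003048) = 0.8841 m/s.
Reynolds number Re = ρVD/μ = 1180 · 0.8841 · 0.0623 / 0.00115 = 5.651e+04.
Re > 4000 → turbulent; use the Moody-chart value f = 0.0203.
Darcy-Weisbach: ΔP = f(L/D)(ρV²/2) = 0.0203·(10.2/0.0623)·(1180·0.8841²/2) = 0.0203·163.7·461.1 = 1533 Pa.
Q = ṁ/ρ = 3.18/1180 = 0.002695 m³/s.
Pumping power P = QΔP = 0.002695·1533 = 4.130 W = 4.13 W.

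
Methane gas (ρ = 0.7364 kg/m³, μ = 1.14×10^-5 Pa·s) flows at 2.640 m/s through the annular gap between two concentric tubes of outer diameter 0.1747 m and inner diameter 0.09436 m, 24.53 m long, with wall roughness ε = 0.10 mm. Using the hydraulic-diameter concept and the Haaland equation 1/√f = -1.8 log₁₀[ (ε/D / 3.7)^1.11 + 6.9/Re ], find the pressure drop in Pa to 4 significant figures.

Hydraulic diameter D_h = 4A/P = D_o - D_i = 0.1747 - 0.09436 = 0.08034 m.
Re = ρVD_h/μ = 0.7364·2.64·0.08034/1.14e-05 = 1.37e+04.
ε/D_h = 0.0001/0.08034 = 0.00124; Haaland gives 1/√f = -1.8 log₁₀[0.00014+0.000504] = 5.745, so f = 0.0303.
ΔP = f(L/D_h)(ρV²/2) = 0.0303·24.53/0.08034·2.566 = 23.74 Pa.

ΔP ≈ 23.74 Pa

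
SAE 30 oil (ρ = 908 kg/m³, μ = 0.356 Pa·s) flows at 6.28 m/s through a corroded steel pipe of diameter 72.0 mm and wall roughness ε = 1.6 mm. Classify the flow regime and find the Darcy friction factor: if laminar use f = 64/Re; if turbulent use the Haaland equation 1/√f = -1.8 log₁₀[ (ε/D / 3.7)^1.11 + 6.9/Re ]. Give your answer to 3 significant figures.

Re = ρVD/μ = 908·6.28·0.072/0.356 = 1153.
Re < 2300 → laminar, so f = 64/Re = 0.05549 (roughness is irrelevant in laminar flow).

f ≈ 0.0555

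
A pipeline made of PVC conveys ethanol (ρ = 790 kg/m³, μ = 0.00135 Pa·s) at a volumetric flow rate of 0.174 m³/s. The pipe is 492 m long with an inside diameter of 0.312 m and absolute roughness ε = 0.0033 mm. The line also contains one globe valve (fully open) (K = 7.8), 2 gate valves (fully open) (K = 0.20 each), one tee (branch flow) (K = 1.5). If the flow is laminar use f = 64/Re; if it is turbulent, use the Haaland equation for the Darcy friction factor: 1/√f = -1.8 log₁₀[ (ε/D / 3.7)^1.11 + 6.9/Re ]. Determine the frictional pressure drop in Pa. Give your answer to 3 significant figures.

ΔP ≈ 63800 Pa

Cross-sectional area A = πD²/4 = π(0.312)²/4 = 0.07645 m²; mean velocity V = Q/A = 0.174/0.07645 = 2.276 m/s.
Reynolds number Re = ρVD/μ = 790 · 2.276 · 0.312 / 0.00135 = 4.155e+05.
Re > 4000 → turbulent. Relative roughness ε/D = 3.3e-06/0.312 = 1.06e-05. Haaland: 1/√f = -1.8 log₁₀[(1.06e-05/3.7)^1.11 + 6.9/4.155e+05] = -1.8 log₁₀[7.02e-07 + 1.66e-05] = 8.571, so f = 0.01361.
Total minor-loss coefficient ΣK = 1·7.8 + 2·0.2 + 1·1.5 = 9.7.
ΔP = [f·L/D + ΣK]·(ρV²/2) = [0.01361·492/0.312 + 9.7]·(790·2.276²/2) = [21.46 + 9.7]·2046 = 6.376e+04 Pa.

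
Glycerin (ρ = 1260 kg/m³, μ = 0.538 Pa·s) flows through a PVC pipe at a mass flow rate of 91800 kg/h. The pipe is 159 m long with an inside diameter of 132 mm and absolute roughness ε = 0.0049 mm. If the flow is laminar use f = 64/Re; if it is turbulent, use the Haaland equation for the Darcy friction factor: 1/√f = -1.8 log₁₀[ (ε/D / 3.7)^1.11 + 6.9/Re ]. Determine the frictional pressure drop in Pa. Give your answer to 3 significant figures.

ṁ = 91800 kg/h = 91800/3600 = 25.5 kg/s.
A = πD²/4 = π(0.132)²/4 = 0.01368 m²; mean velocity V = ṁ/(ρA) = 25.5/(1260 · 0.01368) = 1.479 m/s.
Reynolds number Re = ρVD/μ = 1260 · 1.479 · 0.132 / 0.538 = 457.2.
Re < 2300 → laminar flow, so f = 64/Re = 64/457.2 = 0.14 (the turbulent correlation is not needed).
Darcy-Weisbach: ΔP = f(L/D)(ρV²/2) = 0.14·(159/0.132)·(1260·1.479²/2) = 0.14·1205·1378 = 2.323e+05 Pa.

ΔP ≈ 232000 Pa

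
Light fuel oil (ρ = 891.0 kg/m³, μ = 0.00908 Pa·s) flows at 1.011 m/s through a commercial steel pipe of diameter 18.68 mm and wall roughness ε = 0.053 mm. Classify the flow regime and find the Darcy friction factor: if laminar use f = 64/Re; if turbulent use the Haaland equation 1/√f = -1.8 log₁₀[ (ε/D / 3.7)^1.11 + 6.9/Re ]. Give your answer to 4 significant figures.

Re = ρVD/μ = 891·1.011·0.01868/0.00908 = 1853.
Re < 2300 → laminar, so f = 64/Re = 0.03454 (roughness is irrelevant in laminar flow).

f ≈ 0.03454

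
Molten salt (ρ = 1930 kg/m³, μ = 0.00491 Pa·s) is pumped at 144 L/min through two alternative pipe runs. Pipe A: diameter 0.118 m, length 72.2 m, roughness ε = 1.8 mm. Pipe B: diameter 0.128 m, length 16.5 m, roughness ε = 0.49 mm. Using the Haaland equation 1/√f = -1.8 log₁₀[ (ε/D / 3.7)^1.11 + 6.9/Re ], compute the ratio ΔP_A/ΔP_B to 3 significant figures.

ΔP_A/ΔP_B ≈ 8.69

Pipe A: V = Q/A = 0.0024/0.01094 = 0.2195 m/s; Re = 1.018e+04; ε/D = 0.0153; Haaland → f = 0.04811; ΔP_A = f(L/D)(ρV²/2) = 1368 Pa.
Pipe B: V = Q/A = 0.0024/0.01287 = 0.1865 m/s; Re = 9384; ε/D = 0.00383; Haaland → f = 0.03637; ΔP_B = f(L/D)(ρV²/2) = 157.4 Pa.
ΔP_A/ΔP_B = 1368/157.4 = 8.69.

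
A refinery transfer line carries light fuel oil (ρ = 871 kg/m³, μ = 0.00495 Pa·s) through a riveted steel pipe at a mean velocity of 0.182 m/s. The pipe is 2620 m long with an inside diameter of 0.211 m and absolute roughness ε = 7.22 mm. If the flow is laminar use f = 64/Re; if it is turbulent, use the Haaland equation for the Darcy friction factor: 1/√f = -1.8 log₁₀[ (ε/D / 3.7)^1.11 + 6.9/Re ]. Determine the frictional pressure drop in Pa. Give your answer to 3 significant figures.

ΔP ≈ 11600 Pa

Reynolds number Re = ρVD/μ = 871 · 0.182 · 0.211 / 0.00495 = 6757.
Re > 4000 → turbulent. Relative roughness ε/D = 0.00722/0.211 = 0.0342. Haaland: 1/√f = -1.8 log₁₀[(0.0342/3.7)^1.11 + 6.9/6757] = -1.8 log₁₀[0.00552 + 0.00102] = 3.931, so f = 0.06471.
Darcy-Weisbach: ΔP = f(L/D)(ρV²/2) = 0.06471·(2620/0.211)·(871·0.182²/2) = 0.06471·1.242e+04·14.43 = 1.159e+04 Pa.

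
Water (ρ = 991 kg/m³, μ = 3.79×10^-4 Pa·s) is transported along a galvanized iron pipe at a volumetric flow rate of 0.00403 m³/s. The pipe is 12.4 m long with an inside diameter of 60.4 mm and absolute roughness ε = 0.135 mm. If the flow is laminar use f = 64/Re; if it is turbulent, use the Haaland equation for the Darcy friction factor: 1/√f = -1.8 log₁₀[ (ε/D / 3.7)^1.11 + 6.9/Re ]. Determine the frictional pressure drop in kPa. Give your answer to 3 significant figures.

ΔP ≈ 5.00 kPa

Cross-sectional area A = πD²/4 = π(0.0604)²/4 = 0.002865 m²; mean velocity V = Q/A = 0.00403/0.002865 = 1.407 m/s.
Reynolds number Re = ρVD/μ = 991 · 1.407 · 0.0604 / 0.000379 = 2.221e+05.
Re > 4000 → turbulent. Relative roughness ε/D = 0.000135/0.0604 = 0.00224. Haaland: 1/√f = -1.8 log₁₀[(0.00224/3.7)^1.11 + 6.9/2.221e+05] = -1.8 log₁₀[0.000267 + 3.11e-05] = 6.345, so f = 0.02484.
Darcy-Weisbach: ΔP = f(L/D)(ρV²/2) = 0.02484·(12.4/0.0604)·(991·1.407²/2) = 0.02484·205.3·980.2 = 4998 Pa.
ΔP = 4998 Pa = 5.00 kPa.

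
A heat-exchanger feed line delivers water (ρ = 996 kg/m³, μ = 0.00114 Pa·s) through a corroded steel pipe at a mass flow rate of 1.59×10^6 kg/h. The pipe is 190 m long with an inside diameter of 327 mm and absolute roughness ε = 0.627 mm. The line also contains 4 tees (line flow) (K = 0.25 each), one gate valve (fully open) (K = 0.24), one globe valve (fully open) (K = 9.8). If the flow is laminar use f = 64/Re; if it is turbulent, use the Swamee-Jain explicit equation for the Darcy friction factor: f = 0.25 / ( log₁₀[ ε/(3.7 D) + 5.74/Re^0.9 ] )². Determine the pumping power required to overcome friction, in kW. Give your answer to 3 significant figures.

ṁ = 1.59×10^6 kg/h = 1.59×10^6/3600 = 441.7 kg/s.
A = πD²/4 = π(0.327)²/4 = 0.08398 m²; mean velocity V = ṁ/(ρA) = 441.7/(996 · 0.08398) = 5.28 m/s.
Reynolds number Re = ρVD/μ = 996 · 5.28 · 0.327 / 0.00114 = 1.509e+06.
Re > 4000 → turbulent. Relative roughness ε/D = 0.000627/0.327 = 0.00192. Swamee-Jain: f = 0.25/(log₁₀[0.00192/3.7 + 5.74/1.509e+06^0.9])² = 0.25/(log₁₀[0.000518 + 1.58e-05])² = 0.25/(-3.272)² = 0.02334.
Total minor-loss coefficient ΣK = 4·0.25 + 1·0.24 + 1·9.8 = 11.
ΔP = [f·L/D + ΣK]·(ρV²/2) = [0.02334·190/0.327 + 11]·(996·5.28²/2) = [13.56 + 11]·1.388e+04 = 3.416e+05 Pa.
Q = ṁ/ρ = 441.7/996 = 0.4434 m³/s.
Pumping power P = QΔP = 0.4434·3.416e+05 = 151500 W = 151 kW.

P ≈ 151 kW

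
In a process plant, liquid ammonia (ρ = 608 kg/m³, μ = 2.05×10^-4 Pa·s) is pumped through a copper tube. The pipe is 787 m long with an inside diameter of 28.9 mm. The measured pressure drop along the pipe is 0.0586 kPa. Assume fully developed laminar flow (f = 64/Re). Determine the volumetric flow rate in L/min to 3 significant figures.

Q ≈ 0.373 L/min

For laminar flow, f = 64/Re with Re = ρVD/μ, so Darcy-Weisbach reduces to ΔP = 32μLV/D². Solving for V: V = ΔP·D²/(32μL) = 58.6·(0.0289)²/(32·0.000205·787) = 0.00948 m/s.
Check: Re = ρVD/μ = 608·0.00948·0.0289/0.000205 = 812.6 < 2300, so the laminar assumption holds.
Q = V·A = 0.00948·(π/4·0.0289²) = 6.219e-06 m³/s = 0.373 L/min.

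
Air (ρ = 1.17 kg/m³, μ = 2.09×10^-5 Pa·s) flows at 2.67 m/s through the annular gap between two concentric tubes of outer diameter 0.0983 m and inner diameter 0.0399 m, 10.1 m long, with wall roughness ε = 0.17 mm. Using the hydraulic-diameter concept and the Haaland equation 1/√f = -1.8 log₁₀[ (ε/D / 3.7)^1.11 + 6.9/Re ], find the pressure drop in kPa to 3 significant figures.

Hydraulic diameter D_h = 4A/P = D_o - D_i = 0.0983 - 0.0399 = 0.0584 m.
Re = ρVD_h/μ = 1.17·2.67·0.0584/2.09e-05 = 8729.
ε/D_h = 0.00017/0.0584 = 0.00291; Haaland gives 1/√f = -1.8 log₁₀[0.000358+0.00079] = 5.292, so f = 0.03571.
ΔP = f(L/D_h)(ρV²/2) = 0.03571·10.1/0.0584·4.17 = 25.76 Pa.
ΔP = 0.0258 kPa.

ΔP ≈ 0.0258 kPa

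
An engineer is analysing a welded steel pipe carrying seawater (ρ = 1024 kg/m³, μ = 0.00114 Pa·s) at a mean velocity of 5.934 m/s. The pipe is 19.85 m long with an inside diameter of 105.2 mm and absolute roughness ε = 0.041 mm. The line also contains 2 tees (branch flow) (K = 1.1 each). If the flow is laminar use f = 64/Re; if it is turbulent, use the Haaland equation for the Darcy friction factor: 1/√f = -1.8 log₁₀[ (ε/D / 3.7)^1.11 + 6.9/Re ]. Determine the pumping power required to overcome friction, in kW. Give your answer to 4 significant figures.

Reynolds number Re = ρVD/μ = 1024 · 5.934 · 0.1052 / 0.00114 = 5.607e+05.
Re > 4000 → turbulent. Relative roughness ε/D = 4.1e-05/0.1052 = 0.00039. Haaland: 1/√f = -1.8 log₁₀[(0.00039/3.7)^1.11 + 6.9/5.607e+05] = -1.8 log₁₀[3.85e-05 + 1.23e-05] = 7.73, so f = 0.01674.
Total minor-loss coefficient ΣK = 2·1.1 = 2.2.
ΔP = [f·L/D + ΣK]·(ρV²/2) = [0.01674·19.85/0.1052 + 2.2]·(1024·5.934²/2) = [3.158 + 2.2]·1.803e+04 = 9.66e+04 Pa.
Q = V·A = 5.934·0.008692 = 0.05158 m³/s.
Pumping power P = QΔP = 0.05158·9.66e+04 = 4982.3 W = 4.982 kW.

P ≈ 4.982 kW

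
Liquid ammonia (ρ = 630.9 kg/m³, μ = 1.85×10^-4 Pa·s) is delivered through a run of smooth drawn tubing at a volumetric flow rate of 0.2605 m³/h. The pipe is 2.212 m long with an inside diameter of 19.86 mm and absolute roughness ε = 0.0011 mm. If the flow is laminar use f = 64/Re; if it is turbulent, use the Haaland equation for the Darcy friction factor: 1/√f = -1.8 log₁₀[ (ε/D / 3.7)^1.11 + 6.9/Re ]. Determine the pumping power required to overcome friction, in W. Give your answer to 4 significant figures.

P ≈ 0.003802 W

Q = 0.2605 m³/h = 0.2605/3600 = 7.236e-05 m³/s.
Cross-sectional area A = πD²/4 = π(0.01986)²/4 = 0.0003098 m²; mean velocity V = Q/A = 7.236e-05/0.0003098 = 0.2336 m/s.
Reynolds number Re = ρVD/μ = 630.9 · 0.2336 · 0.01986 / 0.000185 = 1.582e+04.
Re > 4000 → turbulent. Relative roughness ε/D = 1.1e-06/0.01986 = 5.54e-05. Haaland: 1/√f = -1.8 log₁₀[(5.54e-05/3.7)^1.11 + 6.9/1.582e+04] = -1.8 log₁₀[4.41e-06 + 0.000436] = 6.041, so f = 0.0274.
Darcy-Weisbach: ΔP = f(L/D)(ρV²/2) = 0.0274·(2.212/0.01986)·(630.9·0.2336²/2) = 0.0274·111.4·17.21 = 52.54 Pa.
Pumping power P = QΔP = 7.236e-05·52.54 = 0.0038016 W = 0.003802 W.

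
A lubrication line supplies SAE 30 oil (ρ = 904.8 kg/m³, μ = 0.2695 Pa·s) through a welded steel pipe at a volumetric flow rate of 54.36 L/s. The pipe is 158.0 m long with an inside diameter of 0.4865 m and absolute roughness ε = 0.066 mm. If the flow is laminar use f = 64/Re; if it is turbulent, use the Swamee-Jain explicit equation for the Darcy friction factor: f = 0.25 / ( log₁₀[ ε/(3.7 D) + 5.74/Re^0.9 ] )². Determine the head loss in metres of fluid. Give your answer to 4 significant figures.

h_f ≈ 0.1897 m

Q = 54.36 L/s = 54.36/1000 = 0.05436 m³/s.
Cross-sectional area A = πD²/4 = π(0.4865)²/4 = 0.1859 m²; mean velocity V = Q/A = 0.05436/0.1859 = 0.2924 m/s.
Reynolds number Re = ρVD/μ = 904.8 · 0.2924 · 0.4865 / 0.27 = 477.6.
Re < 2300 → laminar flow, so f = 64/Re = 64/477.6 = 0.134 (the turbulent correlation is not needed).
Darcy-Weisbach: ΔP = f(L/D)(ρV²/2) = 0.134·(158/0.4865)·(904.8·0.2924²/2) = 0.134·324.8·38.69 = 1684 Pa.
Head loss h_f = ΔP/(ρg) = 1684/(904.8·9.81) = 0.1897 m.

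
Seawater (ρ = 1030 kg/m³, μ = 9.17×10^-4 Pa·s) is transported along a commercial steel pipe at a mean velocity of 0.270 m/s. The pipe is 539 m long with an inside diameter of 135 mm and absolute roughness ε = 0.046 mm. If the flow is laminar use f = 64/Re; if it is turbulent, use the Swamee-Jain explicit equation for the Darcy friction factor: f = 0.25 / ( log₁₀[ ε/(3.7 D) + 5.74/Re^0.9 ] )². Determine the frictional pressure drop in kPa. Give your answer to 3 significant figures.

ΔP ≈ 3.43 kPa

Reynolds number Re = ρVD/μ = 1030 · 0.27 · 0.135 / 0.000917 = 4.094e+04.
Re > 4000 → turbulent. Relative roughness ε/D = 4.6e-05/0.135 = 0.000341. Swamee-Jain: f = 0.25/(log₁₀[0.000341/3.7 + 5.74/4.094e+04^0.9])² = 0.25/(log₁₀[9.21e-05 + 0.000405])² = 0.25/(-3.303)² = 0.02291.
Darcy-Weisbach: ΔP = f(L/D)(ρV²/2) = 0.02291·(539/0.135)·(1030·0.27²/2) = 0.02291·3993·37.54 = 3435 Pa.
ΔP = 3435 Pa = 3.43 kPa.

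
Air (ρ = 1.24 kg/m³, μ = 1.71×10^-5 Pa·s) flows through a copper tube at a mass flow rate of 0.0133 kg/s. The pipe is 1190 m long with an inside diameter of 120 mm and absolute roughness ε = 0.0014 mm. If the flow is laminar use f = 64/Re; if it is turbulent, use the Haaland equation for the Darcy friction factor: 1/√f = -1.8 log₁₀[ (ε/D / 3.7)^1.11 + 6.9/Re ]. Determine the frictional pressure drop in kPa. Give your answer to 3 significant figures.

ΔP ≈ 0.180 kPa

A = πD²/4 = π(0.12)²/4 = 0.01131 m²; mean velocity V = ṁ/(ρA) = 0.0133/(1.24 · 0.01131) = 0.9484 m/s.
Reynolds number Re = ρVD/μ = 1.24 · 0.9484 · 0.12 / 1.71e-05 = 8252.
Re > 4000 → turbulent. Relative roughness ε/D = 1.4e-06/0.12 = 1.17e-05. Haaland: 1/√f = -1.8 log₁₀[(1.17e-05/3.7)^1.11 + 6.9/8252] = -1.8 log₁₀[7.83e-07 + 0.000836] = 5.539, so f = 0.03259.
Darcy-Weisbach: ΔP = f(L/D)(ρV²/2) = 0.03259·(1190/0.12)·(1.24·0.9484²/2) = 0.03259·9917·0.5576 = 180.2 Pa.
ΔP = 180.2 Pa = 0.180 kPa.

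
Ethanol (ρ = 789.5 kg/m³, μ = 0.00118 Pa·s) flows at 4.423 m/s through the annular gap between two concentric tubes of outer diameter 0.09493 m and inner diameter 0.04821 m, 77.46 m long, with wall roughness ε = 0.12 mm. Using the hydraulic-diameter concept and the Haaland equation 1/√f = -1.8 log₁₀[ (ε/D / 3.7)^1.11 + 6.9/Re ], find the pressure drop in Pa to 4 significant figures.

ΔP ≈ 333600 Pa

Hydraulic diameter D_h = 4A/P = D_o - D_i = 0.09493 - 0.04821 = 0.04672 m.
Re = ρVD_h/μ = 789.5·4.423·0.04672/0.00118 = 1.383e+05.
ε/D_h = 0.00012/0.04672 = 0.00257; Haaland gives 1/√f = -1.8 log₁₀[0.000312+4.99e-05] = 6.195, so f = 0.02606.
ΔP = f(L/D_h)(ρV²/2) = 0.02606·77.46/0.04672·7722 = 3.336e+05 Pa.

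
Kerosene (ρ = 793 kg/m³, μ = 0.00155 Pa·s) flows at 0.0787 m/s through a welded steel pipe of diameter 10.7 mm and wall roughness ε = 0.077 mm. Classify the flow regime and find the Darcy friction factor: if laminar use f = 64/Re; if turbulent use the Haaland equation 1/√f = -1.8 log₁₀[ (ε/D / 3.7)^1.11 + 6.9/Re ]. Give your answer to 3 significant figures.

f ≈ 0.149

Re = ρVD/μ = 793·0.0787·0.0107/0.00155 = 430.8.
Re < 2300 → laminar, so f = 64/Re = 0.1486 (roughness is irrelevant in laminar flow).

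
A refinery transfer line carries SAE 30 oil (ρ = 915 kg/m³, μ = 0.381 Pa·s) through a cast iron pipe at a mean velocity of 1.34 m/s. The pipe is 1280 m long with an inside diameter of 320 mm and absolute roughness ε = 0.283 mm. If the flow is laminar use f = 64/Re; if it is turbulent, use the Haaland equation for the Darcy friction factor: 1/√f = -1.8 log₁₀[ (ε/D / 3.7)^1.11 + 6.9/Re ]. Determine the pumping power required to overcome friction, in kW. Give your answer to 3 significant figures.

Reynolds number Re = ρVD/μ = 915 · 1.34 · 0.32 / 0.381 = 1030.
Re < 2300 → laminar flow, so f = 64/Re = 64/1030 = 0.06215 (the turbulent correlation is not needed).
Darcy-Weisbach: ΔP = f(L/D)(ρV²/2) = 0.06215·(1280/0.32)·(915·1.34²/2) = 0.06215·4000·821.5 = 2.042e+05 Pa.
Q = V·A = 1.34·0.08042 = 0.1078 m³/s.
Pumping power P = QΔP = 0.1078·2.042e+05 = 22010 W = 22.0 kW.

P ≈ 22.0 kW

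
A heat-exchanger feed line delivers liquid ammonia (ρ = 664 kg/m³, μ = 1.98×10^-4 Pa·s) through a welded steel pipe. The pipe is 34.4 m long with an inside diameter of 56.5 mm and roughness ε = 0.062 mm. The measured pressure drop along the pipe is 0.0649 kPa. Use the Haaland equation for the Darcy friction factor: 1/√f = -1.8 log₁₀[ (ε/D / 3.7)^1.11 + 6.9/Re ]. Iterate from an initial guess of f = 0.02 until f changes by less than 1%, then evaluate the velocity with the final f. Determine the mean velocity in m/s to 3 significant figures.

V ≈ 0.108 m/s

Rearranging Darcy-Weisbach: V = √(2·ΔP·D/(f·L·ρ)). With ε/D = 6.2e-05/0.0565 = 0.0011, iterate starting from f = 0.02:
  f = 0.02 → V = √(2·64.9·0.0565/(0.02·34.4·664)) = 0.1267 m/s; Re = ρVD/μ = 2.401e+04; f → 0.02688
  f = 0.02688 → V = 0.1093 m/s; Re = 2.071e+04; f → 0.02763
  f = 0.02763 → V = 0.1078 m/s; Re = 2.043e+04; f → 0.0277
Converged (Δf/f < 1%). With the final f = 0.0277: V = √(2·64.9·0.0565/(0.0277·34.4·664)) = 0.1077 m/s.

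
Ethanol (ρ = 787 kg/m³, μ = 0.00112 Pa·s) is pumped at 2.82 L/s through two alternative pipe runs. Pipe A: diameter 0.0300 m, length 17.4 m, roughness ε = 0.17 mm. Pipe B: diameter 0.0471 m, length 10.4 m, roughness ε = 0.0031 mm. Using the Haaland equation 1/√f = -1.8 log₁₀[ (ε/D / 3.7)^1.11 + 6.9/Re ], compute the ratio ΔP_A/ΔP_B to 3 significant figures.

Pipe A: V = Q/A = 0.00282/0.0007069 = 3.989 m/s; Re = 8.41e+04; ε/D = 0.00567; Haaland → f = 0.03255; ΔP_A = f(L/D)(ρV²/2) = 1.182e+05 Pa.
Pipe B: V = Q/A = 0.00282/0.001742 = 1.619 m/s; Re = 5.357e+04; ε/D = 6.58e-05; Haaland → f = 0.02058; ΔP_B = f(L/D)(ρV²/2) = 4685 Pa.
ΔP_A/ΔP_B = 1.182e+05/4685 = 25.2.

ΔP_A/ΔP_B ≈ 25.2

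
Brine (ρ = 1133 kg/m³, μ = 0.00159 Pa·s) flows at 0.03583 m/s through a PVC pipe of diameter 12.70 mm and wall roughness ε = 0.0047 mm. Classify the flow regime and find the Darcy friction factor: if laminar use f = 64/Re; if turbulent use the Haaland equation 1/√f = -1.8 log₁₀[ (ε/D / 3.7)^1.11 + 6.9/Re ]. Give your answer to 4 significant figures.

Re = ρVD/μ = 1133·0.03583·0.0127/0.00159 = 324.3.
Re < 2300 → laminar, so f = 64/Re = 0.1974 (roughness is irrelevant in laminar flow).

f ≈ 0.1974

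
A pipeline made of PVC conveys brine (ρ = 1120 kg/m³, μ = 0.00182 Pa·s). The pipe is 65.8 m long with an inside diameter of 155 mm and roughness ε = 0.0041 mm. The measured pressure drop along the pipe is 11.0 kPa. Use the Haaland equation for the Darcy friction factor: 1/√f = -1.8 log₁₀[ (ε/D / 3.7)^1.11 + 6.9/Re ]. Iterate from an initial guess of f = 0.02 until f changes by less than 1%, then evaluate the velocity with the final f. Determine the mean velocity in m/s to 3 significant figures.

V ≈ 1.68 m/s

Rearranging Darcy-Weisbach: V = √(2·ΔP·D/(f·L·ρ)). With ε/D = 4.1e-06/0.155 = 2.65e-05, iterate starting from f = 0.02:
  f = 0.02 → V = √(2·1.1e+04·0.155/(0.02·65.8·1120)) = 1.521 m/s; Re = ρVD/μ = 1.451e+05; f → 0.01665
  f = 0.01665 → V = 1.667 m/s; Re = 1.59e+05; f → 0.01636
  f = 0.01636 → V = 1.682 m/s; Re = 1.604e+05; f → 0.01633
Converged (Δf/f < 1%). With the final f = 0.01633: V = √(2·1.1e+04·0.155/(0.01633·65.8·1120)) = 1.683 m/s.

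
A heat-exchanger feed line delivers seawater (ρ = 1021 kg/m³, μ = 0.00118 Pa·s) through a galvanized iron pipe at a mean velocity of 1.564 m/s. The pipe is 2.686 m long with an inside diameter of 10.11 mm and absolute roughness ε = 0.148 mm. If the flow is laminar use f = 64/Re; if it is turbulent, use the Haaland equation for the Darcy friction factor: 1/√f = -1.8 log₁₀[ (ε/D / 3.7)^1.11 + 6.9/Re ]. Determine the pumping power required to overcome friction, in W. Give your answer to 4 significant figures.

P ≈ 1.938 W

Reynolds number Re = ρVD/μ = 1021 · 1.564 · 0.01011 / 0.00118 = 1.368e+04.
Re > 4000 → turbulent. Relative roughness ε/D = 0.000148/0.01011 = 0.0146. Haaland: 1/√f = -1.8 log₁₀[(0.0146/3.7)^1.11 + 6.9/1.368e+04] = -1.8 log₁₀[0.00215 + 0.000504] = 4.636, so f = 0.04653.
Darcy-Weisbach: ΔP = f(L/D)(ρV²/2) = 0.04653·(2.686/0.01011)·(1021·1.564²/2) = 0.04653·265.7·1249 = 1.544e+04 Pa.
Q = V·A = 1.564·8.028e-05 = 0.0001256 m³/s.
Pumping power P = QΔP = 0.0001256·1.544e+04 = 1.9380 W = 1.938 W.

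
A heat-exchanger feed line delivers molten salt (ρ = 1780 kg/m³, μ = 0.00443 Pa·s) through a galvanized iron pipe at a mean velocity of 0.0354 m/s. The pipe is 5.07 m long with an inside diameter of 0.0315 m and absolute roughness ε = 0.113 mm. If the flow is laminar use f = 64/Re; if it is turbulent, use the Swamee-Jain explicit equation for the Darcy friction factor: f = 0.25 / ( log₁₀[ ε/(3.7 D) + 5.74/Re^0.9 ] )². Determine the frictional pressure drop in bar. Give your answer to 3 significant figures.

ΔP ≈ 2.56×10^-4 bar

Reynolds number Re = ρVD/μ = 1780 · 0.0354 · 0.0315 / 0.00443 = 448.1.
Re < 2300 → laminar flow, so f = 64/Re = 64/448.1 = 0.1428 (the turbulent correlation is not needed).
Darcy-Weisbach: ΔP = f(L/D)(ρV²/2) = 0.1428·(5.07/0.0315)·(1780·0.0354²/2) = 0.1428·161·1.115 = 25.64 Pa.
ΔP = 25.64 Pa = 2.56×10^-4 bar.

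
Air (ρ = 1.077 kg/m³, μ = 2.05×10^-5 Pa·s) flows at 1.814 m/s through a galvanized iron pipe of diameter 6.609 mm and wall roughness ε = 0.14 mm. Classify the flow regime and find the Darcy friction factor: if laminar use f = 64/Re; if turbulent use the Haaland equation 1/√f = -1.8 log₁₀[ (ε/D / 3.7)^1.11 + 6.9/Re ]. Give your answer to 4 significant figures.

Re = ρVD/μ = 1.077·1.814·0.006609/2.05e-05 = 629.8.
Re < 2300 → laminar, so f = 64/Re = 0.1016 (roughness is irrelevant in laminar flow).

f ≈ 0.1016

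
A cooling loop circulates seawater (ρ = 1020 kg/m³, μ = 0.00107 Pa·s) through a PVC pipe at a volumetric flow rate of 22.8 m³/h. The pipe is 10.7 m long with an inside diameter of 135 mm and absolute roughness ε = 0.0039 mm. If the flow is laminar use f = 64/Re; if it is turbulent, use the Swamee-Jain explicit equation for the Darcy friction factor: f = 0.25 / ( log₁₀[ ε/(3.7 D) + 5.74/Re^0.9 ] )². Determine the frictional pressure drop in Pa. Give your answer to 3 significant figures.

ΔP ≈ 161 Pa

Q = 22.8 m³/h = 22.8/3600 = 0.006333 m³/s.
Cross-sectional area A = πD²/4 = π(0.135)²/4 = 0.01431 m²; mean velocity V = Q/A = 0.006333/0.01431 = 0.4425 m/s.
Reynolds number Re = ρVD/μ = 1020 · 0.4425 · 0.135 / 0.00107 = 5.694e+04.
Re > 4000 → turbulent. Relative roughness ε/D = 3.9e-06/0.135 = 2.89e-05. Swamee-Jain: f = 0.25/(log₁₀[2.89e-05/3.7 + 5.74/5.694e+04^0.9])² = 0.25/(log₁₀[7.81e-06 + 0.000301])² = 0.25/(-3.51)² = 0.02029.
Darcy-Weisbach: ΔP = f(L/D)(ρV²/2) = 0.02029·(10.7/0.135)·(1020·0.4425²/2) = 0.02029·79.26·99.84 = 160.6 Pa.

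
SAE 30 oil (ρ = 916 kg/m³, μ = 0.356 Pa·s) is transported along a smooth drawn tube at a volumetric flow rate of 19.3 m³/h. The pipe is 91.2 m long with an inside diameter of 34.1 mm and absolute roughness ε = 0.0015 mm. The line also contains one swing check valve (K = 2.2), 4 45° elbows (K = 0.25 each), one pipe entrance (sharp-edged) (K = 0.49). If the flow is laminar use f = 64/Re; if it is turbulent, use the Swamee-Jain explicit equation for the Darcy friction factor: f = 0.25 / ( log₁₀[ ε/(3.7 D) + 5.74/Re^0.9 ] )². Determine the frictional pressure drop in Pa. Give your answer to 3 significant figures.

Q = 19.3 m³/h = 19.3/3600 = 0.005361 m³/s.
Cross-sectional area A = πD²/4 = π(0.0341)²/4 = 0.0009133 m²; mean velocity V = Q/A = 0.005361/0.0009133 = 5.87 m/s.
Reynolds number Re = ρVD/μ = 916 · 5.87 · 0.0341 / 0.356 = 515.1.
Re < 2300 → laminar flow, so f = 64/Re = 64/515.1 = 0.1243 (the turbulent correlation is not needed).
Total minor-loss coefficient ΣK = 1·2.2 + 4·0.25 + 1·0.49 = 3.69.
ΔP = [f·L/D + ΣK]·(ρV²/2) = [0.1243·91.2/0.0341 + 3.69]·(916·5.87²/2) = [332.3 + 3.69]·1.578e+04 = 5.303e+06 Pa.

ΔP ≈ 5.30×10^6 Pa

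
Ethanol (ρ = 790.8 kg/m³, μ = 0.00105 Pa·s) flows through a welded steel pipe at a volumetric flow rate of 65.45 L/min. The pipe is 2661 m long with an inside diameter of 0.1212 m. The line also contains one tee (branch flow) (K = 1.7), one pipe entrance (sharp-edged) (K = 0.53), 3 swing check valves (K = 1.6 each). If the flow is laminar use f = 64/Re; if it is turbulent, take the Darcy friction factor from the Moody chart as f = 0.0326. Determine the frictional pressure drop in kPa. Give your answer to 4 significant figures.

Q = 65.45 L/min = 65.45/60000 = 0.001091 m³/s.
Cross-sectional area A = πD²/4 = π(0.1212)²/4 = 0.01154 m²; mean velocity V = Q/A = 0.001091/0.01154 = 0.09455 m/s.
Reynolds number Re = ρVD/μ = 790.8 · 0.09455 · 0.1212 / 0.00105 = 8631.
Re > 4000 → turbulent; use the Moody-chart value f = 0.0326.
Total minor-loss coefficient ΣK = 1·1.7 + 1·0.53 + 3·1.6 = 7.03.
ΔP = [f·L/D + ΣK]·(ρV²/2) = [0.0326·2661/0.1212 + 7.03]·(790.8·0.09455²/2) = [715.7 + 7.03]·3.535 = 2555 Pa.
ΔP = 2555 Pa = 2.555 kPa.

ΔP ≈ 2.555 kPa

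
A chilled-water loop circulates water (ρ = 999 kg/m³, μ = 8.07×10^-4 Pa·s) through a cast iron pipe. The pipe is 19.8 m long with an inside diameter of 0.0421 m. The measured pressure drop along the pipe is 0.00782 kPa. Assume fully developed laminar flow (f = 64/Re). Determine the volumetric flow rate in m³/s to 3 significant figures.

Q ≈ 3.77×10^-5 m³/s

For laminar flow, f = 64/Re with Re = ρVD/μ, so Darcy-Weisbach reduces to ΔP = 32μLV/D². Solving for V: V = ΔP·D²/(32μL) = 7.82·(0.0421)²/(32·0.000807·19.8) = 0.02711 m/s.
Check: Re = ρVD/μ = 999·0.02711·0.0421/0.000807 = 1413 < 2300, so the laminar assumption holds.
Q = V·A = 0.02711·(π/4·0.0421²) = 3.773e-05 m³/s = 3.77×10^-5 m³/s.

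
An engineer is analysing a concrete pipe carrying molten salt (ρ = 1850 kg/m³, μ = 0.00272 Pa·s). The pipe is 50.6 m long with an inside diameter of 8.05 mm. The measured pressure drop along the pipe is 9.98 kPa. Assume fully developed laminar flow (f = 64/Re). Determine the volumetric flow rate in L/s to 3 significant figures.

For laminar flow, f = 64/Re with Re = ρVD/μ, so Darcy-Weisbach reduces to ΔP = 32μLV/D². Solving for V: V = ΔP·D²/(32μL) = 9980·(0.00805)²/(32·0.00272·50.6) = 0.1468 m/s.
Check: Re = ρVD/μ = 1850·0.1468·0.00805/0.00272 = 804 < 2300, so the laminar assumption holds.
Q = V·A = 0.1468·(π/4·0.00805²) = 7.474e-06 m³/s = 0.00747 L/s.

Q ≈ 0.00747 L/s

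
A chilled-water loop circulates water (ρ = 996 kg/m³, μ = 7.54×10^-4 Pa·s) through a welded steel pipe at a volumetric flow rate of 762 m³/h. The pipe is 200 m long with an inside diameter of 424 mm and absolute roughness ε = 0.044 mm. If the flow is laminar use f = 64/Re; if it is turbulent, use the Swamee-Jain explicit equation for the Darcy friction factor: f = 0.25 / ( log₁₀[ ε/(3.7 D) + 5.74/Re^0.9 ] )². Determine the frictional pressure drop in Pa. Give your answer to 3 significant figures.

Q = 762 m³/h = 762/3600 = 0.2117 m³/s.
Cross-sectional area A = πD²/4 = π(0.424)²/4 = 0.1412 m²; mean velocity V = Q/A = 0.2117/0.1412 = 1.499 m/s.
Reynolds number Re = ρVD/μ = 996 · 1.499 · 0.424 / 0.000754 = 8.396e+05.
Re > 4000 → turbulent. Relative roughness ε/D = 4.4e-05/0.424 = 0.000104. Swamee-Jain: f = 0.25/(log₁₀[0.000104/3.7 + 5.74/8.396e+05^0.9])² = 0.25/(log₁₀[2.8e-05 + 2.67e-05])² = 0.25/(-4.261)² = 0.01377.
Darcy-Weisbach: ΔP = f(L/D)(ρV²/2) = 0.01377·(200/0.424)·(996·1.499²/2) = 0.01377·471.7·1119 = 7268 Pa.

ΔP ≈ 7270 Pa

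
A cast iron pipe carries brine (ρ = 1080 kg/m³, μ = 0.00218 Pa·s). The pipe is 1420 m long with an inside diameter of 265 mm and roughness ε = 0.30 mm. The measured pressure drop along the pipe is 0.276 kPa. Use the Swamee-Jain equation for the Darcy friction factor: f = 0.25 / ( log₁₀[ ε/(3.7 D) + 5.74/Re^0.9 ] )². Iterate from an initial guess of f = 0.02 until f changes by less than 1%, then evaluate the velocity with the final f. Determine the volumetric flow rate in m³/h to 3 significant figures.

Rearranging Darcy-Weisbach: V = √(2·ΔP·D/(f·L·ρ)). With ε/D = 0.0003/0.265 = 0.00113, iterate starting from f = 0.02:
  f = 0.02 → V = √(2·276·0.265/(0.02·1420·1080)) = 0.06906 m/s; Re = ρVD/μ = 9066; f → 0.03365
  f = 0.03365 → V = 0.05324 m/s; Re = 6990; f → 0.0359
  f = 0.0359 → V = 0.05155 m/s; Re = 6767; f → 0.0362
Converged (Δf/f < 1%). With the final f = 0.0362: V = √(2·276·0.265/(0.0362·1420·1080)) = 0.05133 m/s.
Q = V·A = 0.05133·(π/4·0.265²) = 0.002831 m³/s = 10.2 m³/h.

Q ≈ 10.2 m³/h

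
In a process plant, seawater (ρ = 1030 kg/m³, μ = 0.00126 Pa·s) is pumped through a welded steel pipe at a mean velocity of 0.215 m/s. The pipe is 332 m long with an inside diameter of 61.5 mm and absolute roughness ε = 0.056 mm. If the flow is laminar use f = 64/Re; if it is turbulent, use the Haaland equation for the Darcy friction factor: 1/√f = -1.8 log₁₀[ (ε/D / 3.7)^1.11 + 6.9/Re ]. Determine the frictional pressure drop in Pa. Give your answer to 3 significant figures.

ΔP ≈ 4040 Pa

Reynolds number Re = ρVD/μ = 1030 · 0.215 · 0.0615 / 0.00126 = 1.081e+04.
Re > 4000 → turbulent. Relative roughness ε/D = 5.6e-05/0.0615 = 0.000911. Haaland: 1/√f = -1.8 log₁₀[(0.000911/3.7)^1.11 + 6.9/1.081e+04] = -1.8 log₁₀[9.87e-05 + 0.000638] = 5.639, so f = 0.03145.
Darcy-Weisbach: ΔP = f(L/D)(ρV²/2) = 0.03145·(332/0.0615)·(1030·0.215²/2) = 0.03145·5398·23.81 = 4042 Pa.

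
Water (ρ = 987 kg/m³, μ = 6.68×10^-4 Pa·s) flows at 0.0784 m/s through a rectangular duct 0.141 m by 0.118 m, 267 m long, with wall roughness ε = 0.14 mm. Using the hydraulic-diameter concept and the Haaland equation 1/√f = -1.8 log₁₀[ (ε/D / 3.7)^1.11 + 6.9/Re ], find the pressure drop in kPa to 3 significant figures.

ΔP ≈ 0.186 kPa

Hydraulic diameter D_h = 4A/P = 4·(0.141·0.118)/(2·(0.141+0.118)) = 0.06655/0.518 = 0.1285 m.
Re = ρVD_h/μ = 987·0.0784·0.1285/0.000668 = 1.488e+04.
ε/D_h = 0.00014/0.1285 = 0.00109; Haaland gives 1/√f = -1.8 log₁₀[0.00012+0.000464] = 5.82, so f = 0.02952.
ΔP = f(L/D_h)(ρV²/2) = 0.02952·267/0.1285·3.033 = 186.1 Pa.
ΔP = 0.186 kPa.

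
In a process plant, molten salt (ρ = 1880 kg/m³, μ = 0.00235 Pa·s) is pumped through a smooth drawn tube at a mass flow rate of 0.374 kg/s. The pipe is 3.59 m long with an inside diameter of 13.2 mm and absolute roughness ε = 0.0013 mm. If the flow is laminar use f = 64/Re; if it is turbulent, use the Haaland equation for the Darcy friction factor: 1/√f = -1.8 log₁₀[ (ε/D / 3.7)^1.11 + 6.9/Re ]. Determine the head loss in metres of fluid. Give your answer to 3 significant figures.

A = πD²/4 = π(0.0132)²/4 = 0.0001368 m²; mean velocity V = ṁ/(ρA) = 0.374/(1880 · 0.0001368) = 1.454 m/s.
Reynolds number Re = ρVD/μ = 1880 · 1.454 · 0.0132 / 0.00235 = 1.535e+04.
Re > 4000 → turbulent. Relative roughness ε/D = 1.3e-06/0.0132 = 9.85e-05. Haaland: 1/√f = -1.8 log₁₀[(9.85e-05/3.7)^1.11 + 6.9/1.535e+04] = -1.8 log₁₀[8.35e-06 + 0.000449] = 6.011, so f = 0.02768.
Darcy-Weisbach: ΔP = f(L/D)(ρV²/2) = 0.02768·(3.59/0.0132)·(1880·1.454²/2) = 0.02768·272·1986 = 1.495e+04 Pa.
Head loss h_f = ΔP/(ρg) = 1.495e+04/(1880·9.81) = 0.811 m.

h_f ≈ 0.811 m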